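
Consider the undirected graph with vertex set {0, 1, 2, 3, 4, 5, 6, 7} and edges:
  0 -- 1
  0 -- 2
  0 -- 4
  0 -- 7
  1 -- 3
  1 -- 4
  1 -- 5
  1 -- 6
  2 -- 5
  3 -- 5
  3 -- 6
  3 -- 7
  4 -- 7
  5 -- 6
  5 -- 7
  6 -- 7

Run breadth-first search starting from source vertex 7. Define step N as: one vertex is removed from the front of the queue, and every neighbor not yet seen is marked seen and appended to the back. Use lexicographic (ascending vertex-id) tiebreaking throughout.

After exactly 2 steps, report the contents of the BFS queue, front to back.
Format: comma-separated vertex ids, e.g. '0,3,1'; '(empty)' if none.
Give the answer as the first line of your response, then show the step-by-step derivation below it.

3,4,5,6,1,2

step 1: dequeue 7; queue=[0,3,4,5,6]; order=7
step 2: dequeue 0; queue=[3,4,5,6,1,2]; order=7,0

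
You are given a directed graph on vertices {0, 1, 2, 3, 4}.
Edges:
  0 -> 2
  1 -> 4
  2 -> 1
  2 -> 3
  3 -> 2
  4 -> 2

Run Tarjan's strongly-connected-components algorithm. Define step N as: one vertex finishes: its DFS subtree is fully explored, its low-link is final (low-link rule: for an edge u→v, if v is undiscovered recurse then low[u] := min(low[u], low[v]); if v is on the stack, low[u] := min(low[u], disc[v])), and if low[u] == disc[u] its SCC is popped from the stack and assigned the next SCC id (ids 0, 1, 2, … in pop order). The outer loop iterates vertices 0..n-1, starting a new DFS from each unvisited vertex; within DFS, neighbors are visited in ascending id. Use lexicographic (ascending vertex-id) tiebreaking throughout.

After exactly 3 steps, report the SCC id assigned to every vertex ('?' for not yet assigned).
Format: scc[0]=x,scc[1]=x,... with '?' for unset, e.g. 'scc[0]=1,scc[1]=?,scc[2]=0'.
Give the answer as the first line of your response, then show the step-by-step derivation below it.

scc[0]=?,scc[1]=?,scc[2]=?,scc[3]=?,scc[4]=?

step 1: low=(low[0]=0,low[1]=2,low[2]=1,low[3]=?,low[4]=1); scc=(scc[0]=?,scc[1]=?,scc[2]=?,scc[3]=?,scc[4]=?)
step 2: low=(low[0]=0,low[1]=1,low[2]=1,low[3]=?,low[4]=1); scc=(scc[0]=?,scc[1]=?,scc[2]=?,scc[3]=?,scc[4]=?)
step 3: low=(low[0]=0,low[1]=1,low[2]=1,low[3]=1,low[4]=1); scc=(scc[0]=?,scc[1]=?,scc[2]=?,scc[3]=?,scc[4]=?)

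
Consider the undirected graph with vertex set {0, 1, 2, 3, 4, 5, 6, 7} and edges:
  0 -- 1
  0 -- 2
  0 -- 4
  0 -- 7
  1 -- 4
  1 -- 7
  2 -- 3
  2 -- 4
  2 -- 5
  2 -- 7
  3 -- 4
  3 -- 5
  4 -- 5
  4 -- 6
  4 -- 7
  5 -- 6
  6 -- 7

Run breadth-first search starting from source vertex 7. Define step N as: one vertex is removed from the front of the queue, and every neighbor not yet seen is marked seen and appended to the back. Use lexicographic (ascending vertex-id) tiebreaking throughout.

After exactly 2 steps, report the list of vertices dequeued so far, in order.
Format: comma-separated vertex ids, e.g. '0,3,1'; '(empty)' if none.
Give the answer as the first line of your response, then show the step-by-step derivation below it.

7,0

step 1: dequeue 7; queue=[0,1,2,4,6]; order=7
step 2: dequeue 0; queue=[1,2,4,6]; order=7,0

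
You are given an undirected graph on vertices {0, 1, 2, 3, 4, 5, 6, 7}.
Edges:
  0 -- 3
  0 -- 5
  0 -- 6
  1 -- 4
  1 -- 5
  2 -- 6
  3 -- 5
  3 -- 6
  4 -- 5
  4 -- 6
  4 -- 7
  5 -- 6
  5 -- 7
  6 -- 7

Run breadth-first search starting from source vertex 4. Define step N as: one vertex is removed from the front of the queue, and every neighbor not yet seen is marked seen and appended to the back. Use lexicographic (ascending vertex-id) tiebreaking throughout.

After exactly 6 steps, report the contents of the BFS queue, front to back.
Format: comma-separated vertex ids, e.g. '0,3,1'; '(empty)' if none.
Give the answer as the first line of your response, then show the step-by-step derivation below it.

3,2

step 1: dequeue 4; queue=[1,5,6,7]; order=4
step 2: dequeue 1; queue=[5,6,7]; order=4,1
step 3: dequeue 5; queue=[6,7,0,3]; order=4,1,5
step 4: dequeue 6; queue=[7,0,3,2]; order=4,1,5,6
step 5: dequeue 7; queue=[0,3,2]; order=4,1,5,6,7
step 6: dequeue 0; queue=[3,2]; order=4,1,5,6,7,0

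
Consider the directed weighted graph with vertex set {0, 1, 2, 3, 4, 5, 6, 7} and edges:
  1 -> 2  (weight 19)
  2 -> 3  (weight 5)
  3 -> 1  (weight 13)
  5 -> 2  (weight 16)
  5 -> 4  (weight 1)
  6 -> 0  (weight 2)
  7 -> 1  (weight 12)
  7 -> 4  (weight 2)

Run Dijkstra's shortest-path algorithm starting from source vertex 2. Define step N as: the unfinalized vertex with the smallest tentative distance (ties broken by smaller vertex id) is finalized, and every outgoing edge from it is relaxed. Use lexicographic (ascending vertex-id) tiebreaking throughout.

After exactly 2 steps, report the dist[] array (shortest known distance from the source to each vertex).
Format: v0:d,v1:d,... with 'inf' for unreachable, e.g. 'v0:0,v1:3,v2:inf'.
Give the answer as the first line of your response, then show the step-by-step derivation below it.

v0:inf,v1:18,v2:0,v3:5,v4:inf,v5:inf,v6:inf,v7:inf

step 1: dist = v0:inf,v1:inf,v2:0,v3:5,v4:inf,v5:inf,v6:inf,v7:inf
step 2: dist = v0:inf,v1:18,v2:0,v3:5,v4:inf,v5:inf,v6:inf,v7:inf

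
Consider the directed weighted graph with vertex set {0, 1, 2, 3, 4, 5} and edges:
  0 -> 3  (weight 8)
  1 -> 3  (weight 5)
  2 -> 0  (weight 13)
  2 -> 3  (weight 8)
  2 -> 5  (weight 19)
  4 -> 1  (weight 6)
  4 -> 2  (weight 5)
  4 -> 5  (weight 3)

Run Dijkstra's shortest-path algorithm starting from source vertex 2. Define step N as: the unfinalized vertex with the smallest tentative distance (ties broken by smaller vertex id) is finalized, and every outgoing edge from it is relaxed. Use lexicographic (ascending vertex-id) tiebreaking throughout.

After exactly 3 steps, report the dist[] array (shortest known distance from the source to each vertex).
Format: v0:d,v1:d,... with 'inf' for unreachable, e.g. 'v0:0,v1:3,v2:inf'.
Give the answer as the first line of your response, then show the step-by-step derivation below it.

v0:13,v1:inf,v2:0,v3:8,v4:inf,v5:19

step 1: dist = v0:13,v1:inf,v2:0,v3:8,v4:inf,v5:19
step 2: dist = v0:13,v1:inf,v2:0,v3:8,v4:inf,v5:19
step 3: dist = v0:13,v1:inf,v2:0,v3:8,v4:inf,v5:19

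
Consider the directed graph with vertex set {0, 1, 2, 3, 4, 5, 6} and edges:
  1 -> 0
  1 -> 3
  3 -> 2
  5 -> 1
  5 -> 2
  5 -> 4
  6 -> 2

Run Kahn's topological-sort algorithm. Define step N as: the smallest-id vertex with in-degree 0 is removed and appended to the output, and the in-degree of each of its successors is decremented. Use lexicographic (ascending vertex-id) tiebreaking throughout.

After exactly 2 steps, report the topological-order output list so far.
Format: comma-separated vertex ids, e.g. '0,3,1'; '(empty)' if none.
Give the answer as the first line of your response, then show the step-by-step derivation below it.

5,1

step 1: output 5; order=[5]; indeg=(1,0,2,1,0,0,0)
step 2: output 1; order=[5,1]; indeg=(0,0,2,0,0,0,0)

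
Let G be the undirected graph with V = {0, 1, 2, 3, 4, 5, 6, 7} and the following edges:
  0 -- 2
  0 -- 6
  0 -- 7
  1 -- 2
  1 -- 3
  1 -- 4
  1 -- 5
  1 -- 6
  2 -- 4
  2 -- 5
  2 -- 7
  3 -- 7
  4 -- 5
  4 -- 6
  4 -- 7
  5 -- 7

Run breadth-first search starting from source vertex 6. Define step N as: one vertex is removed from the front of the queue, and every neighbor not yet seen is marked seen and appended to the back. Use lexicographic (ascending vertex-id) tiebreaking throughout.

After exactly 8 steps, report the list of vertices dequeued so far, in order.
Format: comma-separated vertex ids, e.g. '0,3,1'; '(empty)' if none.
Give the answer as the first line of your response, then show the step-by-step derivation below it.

6,0,1,4,2,7,3,5

step 1: dequeue 6; queue=[0,1,4]; order=6
step 2: dequeue 0; queue=[1,4,2,7]; order=6,0
step 3: dequeue 1; queue=[4,2,7,3,5]; order=6,0,1
step 4: dequeue 4; queue=[2,7,3,5]; order=6,0,1,4
step 5: dequeue 2; queue=[7,3,5]; order=6,0,1,4,2
step 6: dequeue 7; queue=[3,5]; order=6,0,1,4,2,7
step 7: dequeue 3; queue=[5]; order=6,0,1,4,2,7,3
step 8: dequeue 5; queue=[(empty)]; order=6,0,1,4,2,7,3,5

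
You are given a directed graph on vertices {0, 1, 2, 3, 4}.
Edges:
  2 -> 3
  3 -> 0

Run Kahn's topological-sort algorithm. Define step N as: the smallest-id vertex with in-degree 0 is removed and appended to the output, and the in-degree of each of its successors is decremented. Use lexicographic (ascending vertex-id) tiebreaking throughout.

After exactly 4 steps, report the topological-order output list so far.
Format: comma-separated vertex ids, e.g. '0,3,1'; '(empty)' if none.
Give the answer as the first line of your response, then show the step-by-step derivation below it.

1,2,3,0

step 1: output 1; order=[1]; indeg=(1,0,0,1,0)
step 2: output 2; order=[1,2]; indeg=(1,0,0,0,0)
step 3: output 3; order=[1,2,3]; indeg=(0,0,0,0,0)
step 4: output 0; order=[1,2,3,0]; indeg=(0,0,0,0,0)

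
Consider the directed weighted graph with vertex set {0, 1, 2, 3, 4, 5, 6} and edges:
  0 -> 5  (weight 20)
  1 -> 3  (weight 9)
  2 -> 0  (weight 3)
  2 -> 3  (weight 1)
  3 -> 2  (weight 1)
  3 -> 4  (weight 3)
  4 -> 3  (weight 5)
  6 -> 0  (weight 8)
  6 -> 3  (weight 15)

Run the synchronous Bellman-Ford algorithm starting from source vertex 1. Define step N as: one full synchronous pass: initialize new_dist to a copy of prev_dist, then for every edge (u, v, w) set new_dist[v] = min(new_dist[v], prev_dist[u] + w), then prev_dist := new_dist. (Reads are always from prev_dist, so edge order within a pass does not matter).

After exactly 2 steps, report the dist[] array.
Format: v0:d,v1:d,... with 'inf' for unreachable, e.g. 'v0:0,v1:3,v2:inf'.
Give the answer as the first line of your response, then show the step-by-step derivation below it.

v0:inf,v1:0,v2:10,v3:9,v4:12,v5:inf,v6:inf

step 1: dist = v0:inf,v1:0,v2:inf,v3:9,v4:inf,v5:inf,v6:inf
step 2: dist = v0:inf,v1:0,v2:10,v3:9,v4:12,v5:inf,v6:inf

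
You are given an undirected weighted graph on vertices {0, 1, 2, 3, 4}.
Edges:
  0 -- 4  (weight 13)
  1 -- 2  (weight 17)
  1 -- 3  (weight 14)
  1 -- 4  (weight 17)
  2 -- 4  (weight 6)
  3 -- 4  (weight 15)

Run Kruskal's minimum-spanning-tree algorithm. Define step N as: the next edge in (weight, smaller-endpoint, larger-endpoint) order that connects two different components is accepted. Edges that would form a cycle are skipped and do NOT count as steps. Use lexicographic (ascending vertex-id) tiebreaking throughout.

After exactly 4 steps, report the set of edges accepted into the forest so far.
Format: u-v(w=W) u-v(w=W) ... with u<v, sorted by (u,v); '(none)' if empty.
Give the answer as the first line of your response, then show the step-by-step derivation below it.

0-4(w=13) 1-3(w=14) 2-4(w=6) 3-4(w=15)

step 1: add edge 2-4 (w=6); MST = {2-4(w=6)}
step 2: add edge 0-4 (w=13); MST = {0-4(w=13) 2-4(w=6)}
step 3: add edge 1-3 (w=14); MST = {0-4(w=13) 1-3(w=14) 2-4(w=6)}
step 4: add edge 3-4 (w=15); MST = {0-4(w=13) 1-3(w=14) 2-4(w=6) 3-4(w=15)}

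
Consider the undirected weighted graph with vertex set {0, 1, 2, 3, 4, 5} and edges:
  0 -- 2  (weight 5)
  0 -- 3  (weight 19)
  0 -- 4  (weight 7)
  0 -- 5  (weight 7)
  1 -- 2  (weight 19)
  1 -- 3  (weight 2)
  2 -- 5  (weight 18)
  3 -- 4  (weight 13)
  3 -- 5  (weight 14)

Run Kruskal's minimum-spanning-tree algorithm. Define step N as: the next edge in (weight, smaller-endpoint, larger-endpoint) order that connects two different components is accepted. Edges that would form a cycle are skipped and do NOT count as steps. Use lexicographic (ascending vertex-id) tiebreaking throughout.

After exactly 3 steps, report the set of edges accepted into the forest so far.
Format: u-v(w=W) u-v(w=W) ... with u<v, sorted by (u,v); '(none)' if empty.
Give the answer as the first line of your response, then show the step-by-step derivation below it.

0-2(w=5) 0-4(w=7) 1-3(w=2)

step 1: add edge 1-3 (w=2); MST = {1-3(w=2)}
step 2: add edge 0-2 (w=5); MST = {0-2(w=5) 1-3(w=2)}
step 3: add edge 0-4 (w=7); MST = {0-2(w=5) 0-4(w=7) 1-3(w=2)}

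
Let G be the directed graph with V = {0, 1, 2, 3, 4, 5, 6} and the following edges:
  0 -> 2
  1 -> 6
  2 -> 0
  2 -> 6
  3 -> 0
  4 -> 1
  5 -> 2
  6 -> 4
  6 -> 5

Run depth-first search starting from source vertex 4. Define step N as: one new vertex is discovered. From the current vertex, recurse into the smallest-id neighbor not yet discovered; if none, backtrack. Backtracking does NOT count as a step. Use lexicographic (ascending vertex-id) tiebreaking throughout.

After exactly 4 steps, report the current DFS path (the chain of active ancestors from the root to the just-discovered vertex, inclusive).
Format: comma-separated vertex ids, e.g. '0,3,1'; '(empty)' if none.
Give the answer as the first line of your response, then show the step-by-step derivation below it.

4,1,6,5

step 1: discover 4; path=4; order=4
step 2: discover 1; path=4>1; order=4,1
step 3: discover 6; path=4>1>6; order=4,1,6
step 4: discover 5; path=4>1>6>5; order=4,1,6,5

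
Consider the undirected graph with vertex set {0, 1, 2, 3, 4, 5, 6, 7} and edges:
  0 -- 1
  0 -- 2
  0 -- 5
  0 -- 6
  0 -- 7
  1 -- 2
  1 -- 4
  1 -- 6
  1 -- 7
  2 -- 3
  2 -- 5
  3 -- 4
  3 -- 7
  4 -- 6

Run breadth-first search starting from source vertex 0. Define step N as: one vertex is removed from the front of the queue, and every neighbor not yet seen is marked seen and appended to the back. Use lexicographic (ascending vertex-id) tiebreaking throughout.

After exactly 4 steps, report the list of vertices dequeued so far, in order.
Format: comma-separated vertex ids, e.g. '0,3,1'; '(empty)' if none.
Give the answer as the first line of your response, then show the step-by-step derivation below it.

0,1,2,5

step 1: dequeue 0; queue=[1,2,5,6,7]; order=0
step 2: dequeue 1; queue=[2,5,6,7,4]; order=0,1
step 3: dequeue 2; queue=[5,6,7,4,3]; order=0,1,2
step 4: dequeue 5; queue=[6,7,4,3]; order=0,1,2,5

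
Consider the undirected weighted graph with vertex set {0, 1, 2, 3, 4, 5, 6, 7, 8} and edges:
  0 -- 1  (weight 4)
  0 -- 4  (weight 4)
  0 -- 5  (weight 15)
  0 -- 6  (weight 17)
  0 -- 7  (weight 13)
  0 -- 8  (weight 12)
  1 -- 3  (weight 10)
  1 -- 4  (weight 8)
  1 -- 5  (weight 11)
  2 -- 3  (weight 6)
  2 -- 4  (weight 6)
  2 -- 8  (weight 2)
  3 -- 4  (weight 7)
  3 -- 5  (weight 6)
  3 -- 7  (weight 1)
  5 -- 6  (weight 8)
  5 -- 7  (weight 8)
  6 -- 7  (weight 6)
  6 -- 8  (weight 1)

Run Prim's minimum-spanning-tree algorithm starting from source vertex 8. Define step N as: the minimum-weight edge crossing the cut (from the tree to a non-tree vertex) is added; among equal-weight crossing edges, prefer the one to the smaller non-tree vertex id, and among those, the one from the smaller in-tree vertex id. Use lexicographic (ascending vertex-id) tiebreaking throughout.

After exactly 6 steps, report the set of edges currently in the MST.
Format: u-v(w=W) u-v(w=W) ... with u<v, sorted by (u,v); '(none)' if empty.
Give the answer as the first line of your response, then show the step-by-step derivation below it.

0-4(w=4) 2-3(w=6) 2-4(w=6) 2-8(w=2) 3-7(w=1) 6-8(w=1)

step 1: add edge 6-8 (w=1); MST = {6-8(w=1)}
step 2: add edge 2-8 (w=2); MST = {2-8(w=2) 6-8(w=1)}
step 3: add edge 2-3 (w=6); MST = {2-3(w=6) 2-8(w=2) 6-8(w=1)}
step 4: add edge 3-7 (w=1); MST = {2-3(w=6) 2-8(w=2) 3-7(w=1) 6-8(w=1)}
step 5: add edge 2-4 (w=6); MST = {2-3(w=6) 2-4(w=6) 2-8(w=2) 3-7(w=1) 6-8(w=1)}
step 6: add edge 0-4 (w=4); MST = {0-4(w=4) 2-3(w=6) 2-4(w=6) 2-8(w=2) 3-7(w=1) 6-8(w=1)}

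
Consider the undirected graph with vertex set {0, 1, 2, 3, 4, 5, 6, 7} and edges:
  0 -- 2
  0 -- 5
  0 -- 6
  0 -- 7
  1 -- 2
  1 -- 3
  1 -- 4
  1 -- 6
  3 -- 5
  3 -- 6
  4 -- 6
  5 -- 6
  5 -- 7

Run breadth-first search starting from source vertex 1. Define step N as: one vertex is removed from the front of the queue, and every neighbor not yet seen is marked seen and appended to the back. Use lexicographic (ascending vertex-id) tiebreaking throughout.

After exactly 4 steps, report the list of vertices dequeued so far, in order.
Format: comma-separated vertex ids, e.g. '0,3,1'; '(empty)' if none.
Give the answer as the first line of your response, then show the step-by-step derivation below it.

1,2,3,4

step 1: dequeue 1; queue=[2,3,4,6]; order=1
step 2: dequeue 2; queue=[3,4,6,0]; order=1,2
step 3: dequeue 3; queue=[4,6,0,5]; order=1,2,3
step 4: dequeue 4; queue=[6,0,5]; order=1,2,3,4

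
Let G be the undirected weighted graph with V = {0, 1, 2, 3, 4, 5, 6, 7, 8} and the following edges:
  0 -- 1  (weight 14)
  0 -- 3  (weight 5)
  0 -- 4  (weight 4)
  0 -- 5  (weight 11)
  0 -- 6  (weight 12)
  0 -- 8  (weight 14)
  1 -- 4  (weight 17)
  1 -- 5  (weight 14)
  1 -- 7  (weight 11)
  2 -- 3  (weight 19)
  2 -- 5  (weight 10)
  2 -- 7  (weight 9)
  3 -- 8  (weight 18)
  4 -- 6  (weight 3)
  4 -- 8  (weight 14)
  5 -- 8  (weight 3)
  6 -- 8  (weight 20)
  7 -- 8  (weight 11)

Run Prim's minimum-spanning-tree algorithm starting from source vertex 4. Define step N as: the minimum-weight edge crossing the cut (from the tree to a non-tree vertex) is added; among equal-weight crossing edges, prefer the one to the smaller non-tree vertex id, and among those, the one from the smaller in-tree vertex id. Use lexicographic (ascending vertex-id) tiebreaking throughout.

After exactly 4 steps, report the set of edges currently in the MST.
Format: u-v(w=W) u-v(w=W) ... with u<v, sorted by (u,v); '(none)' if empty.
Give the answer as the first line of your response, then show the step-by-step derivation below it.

0-3(w=5) 0-4(w=4) 0-5(w=11) 4-6(w=3)

step 1: add edge 4-6 (w=3); MST = {4-6(w=3)}
step 2: add edge 0-4 (w=4); MST = {0-4(w=4) 4-6(w=3)}
step 3: add edge 0-3 (w=5); MST = {0-3(w=5) 0-4(w=4) 4-6(w=3)}
step 4: add edge 0-5 (w=11); MST = {0-3(w=5) 0-4(w=4) 0-5(w=11) 4-6(w=3)}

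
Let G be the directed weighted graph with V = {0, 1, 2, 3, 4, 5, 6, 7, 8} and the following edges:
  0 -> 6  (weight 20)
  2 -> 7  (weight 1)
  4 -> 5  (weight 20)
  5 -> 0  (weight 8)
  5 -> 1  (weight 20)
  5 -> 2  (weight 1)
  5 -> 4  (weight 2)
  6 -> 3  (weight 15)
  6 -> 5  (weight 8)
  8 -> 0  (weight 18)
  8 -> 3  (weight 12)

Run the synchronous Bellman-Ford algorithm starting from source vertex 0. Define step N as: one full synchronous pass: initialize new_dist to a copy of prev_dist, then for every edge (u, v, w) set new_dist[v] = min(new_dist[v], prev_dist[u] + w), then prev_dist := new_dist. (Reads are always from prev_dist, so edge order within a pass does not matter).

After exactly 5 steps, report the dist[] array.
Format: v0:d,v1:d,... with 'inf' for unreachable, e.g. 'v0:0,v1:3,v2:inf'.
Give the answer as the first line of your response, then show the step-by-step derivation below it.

v0:0,v1:48,v2:29,v3:35,v4:30,v5:28,v6:20,v7:30,v8:inf

step 1: dist = v0:0,v1:inf,v2:inf,v3:inf,v4:inf,v5:inf,v6:20,v7:inf,v8:inf
step 2: dist = v0:0,v1:inf,v2:inf,v3:35,v4:inf,v5:28,v6:20,v7:inf,v8:inf
step 3: dist = v0:0,v1:48,v2:29,v3:35,v4:30,v5:28,v6:20,v7:inf,v8:inf
step 4: dist = v0:0,v1:48,v2:29,v3:35,v4:30,v5:28,v6:20,v7:30,v8:inf
step 5: dist = v0:0,v1:48,v2:29,v3:35,v4:30,v5:28,v6:20,v7:30,v8:inf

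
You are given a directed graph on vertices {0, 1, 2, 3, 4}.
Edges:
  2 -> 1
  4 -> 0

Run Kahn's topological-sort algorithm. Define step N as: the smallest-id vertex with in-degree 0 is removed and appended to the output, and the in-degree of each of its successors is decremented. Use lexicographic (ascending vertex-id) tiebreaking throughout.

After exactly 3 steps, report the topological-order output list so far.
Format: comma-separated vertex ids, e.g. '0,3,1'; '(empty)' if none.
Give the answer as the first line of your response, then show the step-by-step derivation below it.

2,1,3

step 1: output 2; order=[2]; indeg=(1,0,0,0,0)
step 2: output 1; order=[2,1]; indeg=(1,0,0,0,0)
step 3: output 3; order=[2,1,3]; indeg=(1,0,0,0,0)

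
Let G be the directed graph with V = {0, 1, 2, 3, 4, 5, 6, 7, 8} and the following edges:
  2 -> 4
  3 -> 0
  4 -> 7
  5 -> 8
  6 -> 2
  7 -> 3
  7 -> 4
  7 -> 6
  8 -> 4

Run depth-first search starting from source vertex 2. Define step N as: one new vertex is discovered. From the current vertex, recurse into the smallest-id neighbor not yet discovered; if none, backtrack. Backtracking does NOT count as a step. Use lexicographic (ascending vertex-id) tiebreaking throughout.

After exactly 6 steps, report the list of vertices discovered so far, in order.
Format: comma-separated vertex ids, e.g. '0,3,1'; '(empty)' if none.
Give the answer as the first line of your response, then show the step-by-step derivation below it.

2,4,7,3,0,6

step 1: discover 2; path=2; order=2
step 2: discover 4; path=2>4; order=2,4
step 3: discover 7; path=2>4>7; order=2,4,7
step 4: discover 3; path=2>4>7>3; order=2,4,7,3
step 5: discover 0; path=2>4>7>3>0; order=2,4,7,3,0
step 6: discover 6; path=2>4>7>6; order=2,4,7,3,0,6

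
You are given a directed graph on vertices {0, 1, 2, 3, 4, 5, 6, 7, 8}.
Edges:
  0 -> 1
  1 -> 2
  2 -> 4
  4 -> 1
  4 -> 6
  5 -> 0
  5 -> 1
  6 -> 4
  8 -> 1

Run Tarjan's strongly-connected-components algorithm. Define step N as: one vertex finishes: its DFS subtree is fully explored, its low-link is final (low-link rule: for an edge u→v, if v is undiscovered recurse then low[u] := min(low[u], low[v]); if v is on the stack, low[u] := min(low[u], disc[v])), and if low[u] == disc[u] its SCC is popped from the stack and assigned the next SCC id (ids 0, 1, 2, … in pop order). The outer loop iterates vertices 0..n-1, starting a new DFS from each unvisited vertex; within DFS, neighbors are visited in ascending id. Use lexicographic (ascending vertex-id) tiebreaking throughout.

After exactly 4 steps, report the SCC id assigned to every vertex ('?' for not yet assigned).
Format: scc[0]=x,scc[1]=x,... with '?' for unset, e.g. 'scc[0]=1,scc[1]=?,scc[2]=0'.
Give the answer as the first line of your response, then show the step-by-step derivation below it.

scc[0]=?,scc[1]=0,scc[2]=0,scc[3]=?,scc[4]=0,scc[5]=?,scc[6]=0,scc[7]=?,scc[8]=?

step 1: low=(low[0]=0,low[1]=1,low[2]=2,low[3]=?,low[4]=1,low[5]=?,low[6]=3,low[7]=?,low[8]=?); scc=(scc[0]=?,scc[1]=?,scc[2]=?,scc[3]=?,scc[4]=?,scc[5]=?,scc[6]=?,scc[7]=?,scc[8]=?)
step 2: low=(low[0]=0,low[1]=1,low[2]=2,low[3]=?,low[4]=1,low[5]=?,low[6]=3,low[7]=?,low[8]=?); scc=(scc[0]=?,scc[1]=?,scc[2]=?,scc[3]=?,scc[4]=?,scc[5]=?,scc[6]=?,scc[7]=?,scc[8]=?)
step 3: low=(low[0]=0,low[1]=1,low[2]=1,low[3]=?,low[4]=1,low[5]=?,low[6]=3,low[7]=?,low[8]=?); scc=(scc[0]=?,scc[1]=?,scc[2]=?,scc[3]=?,scc[4]=?,scc[5]=?,scc[6]=?,scc[7]=?,scc[8]=?)
step 4: low=(low[0]=0,low[1]=1,low[2]=1,low[3]=?,low[4]=1,low[5]=?,low[6]=3,low[7]=?,low[8]=?); scc=(scc[0]=?,scc[1]=0,scc[2]=0,scc[3]=?,scc[4]=0,scc[5]=?,scc[6]=0,scc[7]=?,scc[8]=?)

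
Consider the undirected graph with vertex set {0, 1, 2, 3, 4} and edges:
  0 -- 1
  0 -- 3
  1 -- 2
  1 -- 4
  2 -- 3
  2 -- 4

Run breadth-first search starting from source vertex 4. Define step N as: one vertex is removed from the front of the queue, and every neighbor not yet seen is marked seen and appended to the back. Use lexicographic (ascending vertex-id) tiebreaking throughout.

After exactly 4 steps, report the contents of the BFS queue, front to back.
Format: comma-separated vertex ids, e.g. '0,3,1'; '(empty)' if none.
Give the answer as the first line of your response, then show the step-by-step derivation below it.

3

step 1: dequeue 4; queue=[1,2]; order=4
step 2: dequeue 1; queue=[2,0]; order=4,1
step 3: dequeue 2; queue=[0,3]; order=4,1,2
step 4: dequeue 0; queue=[3]; order=4,1,2,0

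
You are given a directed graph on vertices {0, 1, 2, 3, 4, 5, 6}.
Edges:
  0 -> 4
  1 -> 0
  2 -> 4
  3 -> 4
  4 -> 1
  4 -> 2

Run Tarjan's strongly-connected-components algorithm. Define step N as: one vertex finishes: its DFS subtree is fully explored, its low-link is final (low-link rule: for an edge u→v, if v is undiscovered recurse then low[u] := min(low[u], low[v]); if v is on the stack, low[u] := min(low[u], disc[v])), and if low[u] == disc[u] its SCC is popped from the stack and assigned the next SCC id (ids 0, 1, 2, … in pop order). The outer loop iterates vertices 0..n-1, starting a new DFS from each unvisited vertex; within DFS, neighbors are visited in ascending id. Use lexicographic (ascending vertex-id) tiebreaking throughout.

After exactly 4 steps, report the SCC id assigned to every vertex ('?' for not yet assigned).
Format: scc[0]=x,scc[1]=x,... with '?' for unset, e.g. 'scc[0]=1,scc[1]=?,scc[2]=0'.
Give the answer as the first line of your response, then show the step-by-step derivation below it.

scc[0]=0,scc[1]=0,scc[2]=0,scc[3]=?,scc[4]=0,scc[5]=?,scc[6]=?

step 1: low=(low[0]=0,low[1]=0,low[2]=?,low[3]=?,low[4]=1,low[5]=?,low[6]=?); scc=(scc[0]=?,scc[1]=?,scc[2]=?,scc[3]=?,scc[4]=?,scc[5]=?,scc[6]=?)
step 2: low=(low[0]=0,low[1]=0,low[2]=1,low[3]=?,low[4]=0,low[5]=?,low[6]=?); scc=(scc[0]=?,scc[1]=?,scc[2]=?,scc[3]=?,scc[4]=?,scc[5]=?,scc[6]=?)
step 3: low=(low[0]=0,low[1]=0,low[2]=1,low[3]=?,low[4]=0,low[5]=?,low[6]=?); scc=(scc[0]=?,scc[1]=?,scc[2]=?,scc[3]=?,scc[4]=?,scc[5]=?,scc[6]=?)
step 4: low=(low[0]=0,low[1]=0,low[2]=1,low[3]=?,low[4]=0,low[5]=?,low[6]=?); scc=(scc[0]=0,scc[1]=0,scc[2]=0,scc[3]=?,scc[4]=0,scc[5]=?,scc[6]=?)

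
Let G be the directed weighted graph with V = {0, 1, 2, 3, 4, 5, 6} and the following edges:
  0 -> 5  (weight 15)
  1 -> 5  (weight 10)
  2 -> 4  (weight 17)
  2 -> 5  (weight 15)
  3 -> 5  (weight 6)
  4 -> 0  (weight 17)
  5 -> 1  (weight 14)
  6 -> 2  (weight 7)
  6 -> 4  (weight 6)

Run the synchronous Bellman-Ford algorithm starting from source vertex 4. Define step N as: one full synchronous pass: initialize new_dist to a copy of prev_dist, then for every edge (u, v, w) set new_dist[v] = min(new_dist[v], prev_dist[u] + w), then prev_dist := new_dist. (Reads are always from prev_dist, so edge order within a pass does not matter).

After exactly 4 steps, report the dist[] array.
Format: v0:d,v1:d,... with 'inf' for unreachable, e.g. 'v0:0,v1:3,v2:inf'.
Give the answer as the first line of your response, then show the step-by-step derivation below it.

v0:17,v1:46,v2:inf,v3:inf,v4:0,v5:32,v6:inf

step 1: dist = v0:17,v1:inf,v2:inf,v3:inf,v4:0,v5:inf,v6:inf
step 2: dist = v0:17,v1:inf,v2:inf,v3:inf,v4:0,v5:32,v6:inf
step 3: dist = v0:17,v1:46,v2:inf,v3:inf,v4:0,v5:32,v6:inf
step 4: dist = v0:17,v1:46,v2:inf,v3:inf,v4:0,v5:32,v6:inf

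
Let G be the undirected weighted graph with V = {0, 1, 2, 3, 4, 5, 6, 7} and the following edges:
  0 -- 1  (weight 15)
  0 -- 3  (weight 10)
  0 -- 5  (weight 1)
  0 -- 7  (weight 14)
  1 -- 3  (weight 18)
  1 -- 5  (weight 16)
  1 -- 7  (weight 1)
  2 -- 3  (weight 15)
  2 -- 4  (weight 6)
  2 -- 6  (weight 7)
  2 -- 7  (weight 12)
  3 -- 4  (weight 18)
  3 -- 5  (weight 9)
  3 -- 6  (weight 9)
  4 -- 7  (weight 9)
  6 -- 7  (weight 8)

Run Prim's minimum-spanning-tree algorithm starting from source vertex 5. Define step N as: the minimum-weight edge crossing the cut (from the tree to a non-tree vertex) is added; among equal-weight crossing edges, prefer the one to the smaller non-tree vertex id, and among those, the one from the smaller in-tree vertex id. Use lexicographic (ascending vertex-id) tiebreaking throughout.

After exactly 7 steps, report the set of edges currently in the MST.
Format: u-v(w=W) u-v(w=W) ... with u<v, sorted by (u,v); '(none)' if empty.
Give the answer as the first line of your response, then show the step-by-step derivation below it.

0-5(w=1) 1-7(w=1) 2-4(w=6) 2-6(w=7) 3-5(w=9) 3-6(w=9) 6-7(w=8)

step 1: add edge 0-5 (w=1); MST = {0-5(w=1)}
step 2: add edge 3-5 (w=9); MST = {0-5(w=1) 3-5(w=9)}
step 3: add edge 3-6 (w=9); MST = {0-5(w=1) 3-5(w=9) 3-6(w=9)}
step 4: add edge 2-6 (w=7); MST = {0-5(w=1) 2-6(w=7) 3-5(w=9) 3-6(w=9)}
step 5: add edge 2-4 (w=6); MST = {0-5(w=1) 2-4(w=6) 2-6(w=7) 3-5(w=9) 3-6(w=9)}
step 6: add edge 6-7 (w=8); MST = {0-5(w=1) 2-4(w=6) 2-6(w=7) 3-5(w=9) 3-6(w=9) 6-7(w=8)}
step 7: add edge 1-7 (w=1); MST = {0-5(w=1) 1-7(w=1) 2-4(w=6) 2-6(w=7) 3-5(w=9) 3-6(w=9) 6-7(w=8)}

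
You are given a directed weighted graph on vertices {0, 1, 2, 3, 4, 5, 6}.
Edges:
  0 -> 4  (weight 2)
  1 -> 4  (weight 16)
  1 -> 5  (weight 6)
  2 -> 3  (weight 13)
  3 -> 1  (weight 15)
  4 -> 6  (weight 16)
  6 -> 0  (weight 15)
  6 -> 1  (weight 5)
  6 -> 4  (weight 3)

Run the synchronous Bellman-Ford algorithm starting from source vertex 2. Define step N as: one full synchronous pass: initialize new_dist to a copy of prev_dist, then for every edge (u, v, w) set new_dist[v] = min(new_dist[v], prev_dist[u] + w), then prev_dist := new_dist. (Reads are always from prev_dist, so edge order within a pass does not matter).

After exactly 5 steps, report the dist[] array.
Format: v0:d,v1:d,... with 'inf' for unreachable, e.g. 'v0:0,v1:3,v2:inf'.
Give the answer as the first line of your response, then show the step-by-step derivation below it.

v0:75,v1:28,v2:0,v3:13,v4:44,v5:34,v6:60

step 1: dist = v0:inf,v1:inf,v2:0,v3:13,v4:inf,v5:inf,v6:inf
step 2: dist = v0:inf,v1:28,v2:0,v3:13,v4:inf,v5:inf,v6:inf
step 3: dist = v0:inf,v1:28,v2:0,v3:13,v4:44,v5:34,v6:inf
step 4: dist = v0:inf,v1:28,v2:0,v3:13,v4:44,v5:34,v6:60
step 5: dist = v0:75,v1:28,v2:0,v3:13,v4:44,v5:34,v6:60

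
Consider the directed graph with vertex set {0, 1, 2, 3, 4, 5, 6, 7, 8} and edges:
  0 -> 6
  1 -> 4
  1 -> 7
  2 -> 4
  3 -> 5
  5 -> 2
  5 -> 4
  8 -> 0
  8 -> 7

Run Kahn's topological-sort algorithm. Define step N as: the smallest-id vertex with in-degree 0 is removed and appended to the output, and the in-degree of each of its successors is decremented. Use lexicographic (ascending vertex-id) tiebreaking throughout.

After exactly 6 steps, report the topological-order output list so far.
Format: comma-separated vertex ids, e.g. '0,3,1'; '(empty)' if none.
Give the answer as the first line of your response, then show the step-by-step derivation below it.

1,3,5,2,4,8

step 1: output 1; order=[1]; indeg=(1,0,1,0,2,1,1,1,0)
step 2: output 3; order=[1,3]; indeg=(1,0,1,0,2,0,1,1,0)
step 3: output 5; order=[1,3,5]; indeg=(1,0,0,0,1,0,1,1,0)
step 4: output 2; order=[1,3,5,2]; indeg=(1,0,0,0,0,0,1,1,0)
step 5: output 4; order=[1,3,5,2,4]; indeg=(1,0,0,0,0,0,1,1,0)
step 6: output 8; order=[1,3,5,2,4,8]; indeg=(0,0,0,0,0,0,1,0,0)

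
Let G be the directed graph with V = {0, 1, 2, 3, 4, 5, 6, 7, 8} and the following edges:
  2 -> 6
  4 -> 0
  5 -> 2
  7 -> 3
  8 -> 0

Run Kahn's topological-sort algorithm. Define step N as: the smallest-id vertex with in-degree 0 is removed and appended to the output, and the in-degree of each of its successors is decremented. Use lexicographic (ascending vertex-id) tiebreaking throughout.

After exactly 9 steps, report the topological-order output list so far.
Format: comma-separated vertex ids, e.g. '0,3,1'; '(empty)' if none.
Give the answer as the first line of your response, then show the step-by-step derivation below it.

1,4,5,2,6,7,3,8,0

step 1: output 1; order=[1]; indeg=(2,0,1,1,0,0,1,0,0)
step 2: output 4; order=[1,4]; indeg=(1,0,1,1,0,0,1,0,0)
step 3: output 5; order=[1,4,5]; indeg=(1,0,0,1,0,0,1,0,0)
step 4: output 2; order=[1,4,5,2]; indeg=(1,0,0,1,0,0,0,0,0)
step 5: output 6; order=[1,4,5,2,6]; indeg=(1,0,0,1,0,0,0,0,0)
step 6: output 7; order=[1,4,5,2,6,7]; indeg=(1,0,0,0,0,0,0,0,0)
step 7: output 3; order=[1,4,5,2,6,7,3]; indeg=(1,0,0,0,0,0,0,0,0)
step 8: output 8; order=[1,4,5,2,6,7,3,8]; indeg=(0,0,0,0,0,0,0,0,0)
step 9: output 0; order=[1,4,5,2,6,7,3,8,0]; indeg=(0,0,0,0,0,0,0,0,0)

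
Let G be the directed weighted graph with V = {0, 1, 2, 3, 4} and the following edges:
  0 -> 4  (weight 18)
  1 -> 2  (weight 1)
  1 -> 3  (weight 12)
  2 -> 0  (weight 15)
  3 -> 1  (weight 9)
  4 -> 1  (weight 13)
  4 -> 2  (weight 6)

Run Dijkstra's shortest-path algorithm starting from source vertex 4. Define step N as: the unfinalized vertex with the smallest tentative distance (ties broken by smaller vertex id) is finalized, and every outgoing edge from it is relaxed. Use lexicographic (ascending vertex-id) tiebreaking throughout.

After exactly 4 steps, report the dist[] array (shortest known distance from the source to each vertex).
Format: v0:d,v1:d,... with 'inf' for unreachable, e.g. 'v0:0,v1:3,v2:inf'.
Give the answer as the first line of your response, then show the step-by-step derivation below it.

v0:21,v1:13,v2:6,v3:25,v4:0

step 1: dist = v0:inf,v1:13,v2:6,v3:inf,v4:0
step 2: dist = v0:21,v1:13,v2:6,v3:inf,v4:0
step 3: dist = v0:21,v1:13,v2:6,v3:25,v4:0
step 4: dist = v0:21,v1:13,v2:6,v3:25,v4:0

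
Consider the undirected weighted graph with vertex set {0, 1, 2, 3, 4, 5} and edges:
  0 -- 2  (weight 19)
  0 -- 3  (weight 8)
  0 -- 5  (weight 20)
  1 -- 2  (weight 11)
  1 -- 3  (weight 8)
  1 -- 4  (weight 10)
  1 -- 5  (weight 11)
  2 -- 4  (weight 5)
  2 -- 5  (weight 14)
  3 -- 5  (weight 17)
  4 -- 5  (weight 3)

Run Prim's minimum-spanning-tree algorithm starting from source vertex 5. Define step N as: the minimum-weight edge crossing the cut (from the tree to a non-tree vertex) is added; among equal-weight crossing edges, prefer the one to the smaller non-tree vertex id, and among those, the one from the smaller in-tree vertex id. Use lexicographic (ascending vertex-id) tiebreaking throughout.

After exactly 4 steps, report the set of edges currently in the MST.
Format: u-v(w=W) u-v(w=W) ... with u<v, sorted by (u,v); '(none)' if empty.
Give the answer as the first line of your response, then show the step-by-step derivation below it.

1-3(w=8) 1-4(w=10) 2-4(w=5) 4-5(w=3)

step 1: add edge 4-5 (w=3); MST = {4-5(w=3)}
step 2: add edge 2-4 (w=5); MST = {2-4(w=5) 4-5(w=3)}
step 3: add edge 1-4 (w=10); MST = {1-4(w=10) 2-4(w=5) 4-5(w=3)}
step 4: add edge 1-3 (w=8); MST = {1-3(w=8) 1-4(w=10) 2-4(w=5) 4-5(w=3)}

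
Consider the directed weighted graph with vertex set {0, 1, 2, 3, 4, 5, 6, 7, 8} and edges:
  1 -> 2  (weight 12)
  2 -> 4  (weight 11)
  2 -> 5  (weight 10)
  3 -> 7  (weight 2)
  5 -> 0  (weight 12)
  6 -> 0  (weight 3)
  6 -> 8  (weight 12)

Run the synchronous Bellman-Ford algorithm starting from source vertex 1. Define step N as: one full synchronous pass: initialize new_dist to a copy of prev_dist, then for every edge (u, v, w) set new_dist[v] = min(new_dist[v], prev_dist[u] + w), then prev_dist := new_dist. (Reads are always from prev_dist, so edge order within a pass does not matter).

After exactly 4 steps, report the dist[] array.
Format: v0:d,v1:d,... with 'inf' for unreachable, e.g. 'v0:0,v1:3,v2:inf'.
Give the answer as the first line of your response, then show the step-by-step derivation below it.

v0:34,v1:0,v2:12,v3:inf,v4:23,v5:22,v6:inf,v7:inf,v8:inf

step 1: dist = v0:inf,v1:0,v2:12,v3:inf,v4:inf,v5:inf,v6:inf,v7:inf,v8:inf
step 2: dist = v0:inf,v1:0,v2:12,v3:inf,v4:23,v5:22,v6:inf,v7:inf,v8:inf
step 3: dist = v0:34,v1:0,v2:12,v3:inf,v4:23,v5:22,v6:inf,v7:inf,v8:inf
step 4: dist = v0:34,v1:0,v2:12,v3:inf,v4:23,v5:22,v6:inf,v7:inf,v8:inf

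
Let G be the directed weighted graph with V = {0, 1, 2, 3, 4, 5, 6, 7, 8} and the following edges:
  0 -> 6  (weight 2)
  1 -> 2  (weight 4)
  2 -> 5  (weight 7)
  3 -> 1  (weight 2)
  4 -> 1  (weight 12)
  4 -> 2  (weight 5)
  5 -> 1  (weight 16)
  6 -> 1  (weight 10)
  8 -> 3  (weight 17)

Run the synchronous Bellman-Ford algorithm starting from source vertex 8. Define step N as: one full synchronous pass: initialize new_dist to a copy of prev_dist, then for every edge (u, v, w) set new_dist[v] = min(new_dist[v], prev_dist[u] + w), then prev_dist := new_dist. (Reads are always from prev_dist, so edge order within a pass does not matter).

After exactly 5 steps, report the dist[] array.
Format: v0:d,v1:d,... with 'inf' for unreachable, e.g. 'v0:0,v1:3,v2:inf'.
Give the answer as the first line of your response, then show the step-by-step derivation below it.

v0:inf,v1:19,v2:23,v3:17,v4:inf,v5:30,v6:inf,v7:inf,v8:0

step 1: dist = v0:inf,v1:inf,v2:inf,v3:17,v4:inf,v5:inf,v6:inf,v7:inf,v8:0
step 2: dist = v0:inf,v1:19,v2:inf,v3:17,v4:inf,v5:inf,v6:inf,v7:inf,v8:0
step 3: dist = v0:inf,v1:19,v2:23,v3:17,v4:inf,v5:inf,v6:inf,v7:inf,v8:0
step 4: dist = v0:inf,v1:19,v2:23,v3:17,v4:inf,v5:30,v6:inf,v7:inf,v8:0
step 5: dist = v0:inf,v1:19,v2:23,v3:17,v4:inf,v5:30,v6:inf,v7:inf,v8:0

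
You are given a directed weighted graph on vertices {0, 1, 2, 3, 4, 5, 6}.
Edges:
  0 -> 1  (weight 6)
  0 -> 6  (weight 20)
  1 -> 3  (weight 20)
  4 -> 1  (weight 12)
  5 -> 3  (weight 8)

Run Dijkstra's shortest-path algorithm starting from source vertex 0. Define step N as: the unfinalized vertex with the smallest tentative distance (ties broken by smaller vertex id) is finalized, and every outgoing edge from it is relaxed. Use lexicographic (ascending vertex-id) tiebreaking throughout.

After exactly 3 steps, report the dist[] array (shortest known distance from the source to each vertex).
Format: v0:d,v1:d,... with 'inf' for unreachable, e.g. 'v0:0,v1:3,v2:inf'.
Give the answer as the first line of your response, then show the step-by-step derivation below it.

v0:0,v1:6,v2:inf,v3:26,v4:inf,v5:inf,v6:20

step 1: dist = v0:0,v1:6,v2:inf,v3:inf,v4:inf,v5:inf,v6:20
step 2: dist = v0:0,v1:6,v2:inf,v3:26,v4:inf,v5:inf,v6:20
step 3: dist = v0:0,v1:6,v2:inf,v3:26,v4:inf,v5:inf,v6:20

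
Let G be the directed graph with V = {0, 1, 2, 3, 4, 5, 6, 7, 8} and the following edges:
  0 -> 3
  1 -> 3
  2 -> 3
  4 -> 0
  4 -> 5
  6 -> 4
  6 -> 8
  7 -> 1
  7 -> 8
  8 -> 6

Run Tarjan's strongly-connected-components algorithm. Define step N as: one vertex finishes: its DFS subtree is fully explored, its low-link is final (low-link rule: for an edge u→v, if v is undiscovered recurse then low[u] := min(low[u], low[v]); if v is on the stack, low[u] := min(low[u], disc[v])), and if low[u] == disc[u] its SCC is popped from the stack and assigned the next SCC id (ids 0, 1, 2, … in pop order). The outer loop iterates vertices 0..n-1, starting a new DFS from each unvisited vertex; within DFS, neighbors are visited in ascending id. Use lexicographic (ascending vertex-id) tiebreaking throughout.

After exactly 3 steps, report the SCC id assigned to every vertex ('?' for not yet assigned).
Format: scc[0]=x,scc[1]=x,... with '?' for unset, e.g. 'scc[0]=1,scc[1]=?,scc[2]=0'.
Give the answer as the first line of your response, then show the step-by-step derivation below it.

scc[0]=1,scc[1]=2,scc[2]=?,scc[3]=0,scc[4]=?,scc[5]=?,scc[6]=?,scc[7]=?,scc[8]=?

step 1: low=(low[0]=0,low[1]=?,low[2]=?,low[3]=1,low[4]=?,low[5]=?,low[6]=?,low[7]=?,low[8]=?); scc=(scc[0]=?,scc[1]=?,scc[2]=?,scc[3]=0,scc[4]=?,scc[5]=?,scc[6]=?,scc[7]=?,scc[8]=?)
step 2: low=(low[0]=0,low[1]=?,low[2]=?,low[3]=1,low[4]=?,low[5]=?,low[6]=?,low[7]=?,low[8]=?); scc=(scc[0]=1,scc[1]=?,scc[2]=?,scc[3]=0,scc[4]=?,scc[5]=?,scc[6]=?,scc[7]=?,scc[8]=?)
step 3: low=(low[0]=0,low[1]=2,low[2]=?,low[3]=1,low[4]=?,low[5]=?,low[6]=?,low[7]=?,low[8]=?); scc=(scc[0]=1,scc[1]=2,scc[2]=?,scc[3]=0,scc[4]=?,scc[5]=?,scc[6]=?,scc[7]=?,scc[8]=?)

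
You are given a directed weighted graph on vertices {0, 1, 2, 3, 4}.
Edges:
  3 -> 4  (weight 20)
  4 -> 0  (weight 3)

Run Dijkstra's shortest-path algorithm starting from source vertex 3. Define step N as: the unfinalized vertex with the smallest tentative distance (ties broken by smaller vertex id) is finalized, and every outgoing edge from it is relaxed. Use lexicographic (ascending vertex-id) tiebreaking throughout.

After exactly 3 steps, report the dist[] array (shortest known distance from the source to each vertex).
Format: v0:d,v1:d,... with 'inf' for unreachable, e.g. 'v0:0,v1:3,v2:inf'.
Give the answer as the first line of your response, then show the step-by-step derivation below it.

v0:23,v1:inf,v2:inf,v3:0,v4:20

step 1: dist = v0:inf,v1:inf,v2:inf,v3:0,v4:20
step 2: dist = v0:23,v1:inf,v2:inf,v3:0,v4:20
step 3: dist = v0:23,v1:inf,v2:inf,v3:0,v4:20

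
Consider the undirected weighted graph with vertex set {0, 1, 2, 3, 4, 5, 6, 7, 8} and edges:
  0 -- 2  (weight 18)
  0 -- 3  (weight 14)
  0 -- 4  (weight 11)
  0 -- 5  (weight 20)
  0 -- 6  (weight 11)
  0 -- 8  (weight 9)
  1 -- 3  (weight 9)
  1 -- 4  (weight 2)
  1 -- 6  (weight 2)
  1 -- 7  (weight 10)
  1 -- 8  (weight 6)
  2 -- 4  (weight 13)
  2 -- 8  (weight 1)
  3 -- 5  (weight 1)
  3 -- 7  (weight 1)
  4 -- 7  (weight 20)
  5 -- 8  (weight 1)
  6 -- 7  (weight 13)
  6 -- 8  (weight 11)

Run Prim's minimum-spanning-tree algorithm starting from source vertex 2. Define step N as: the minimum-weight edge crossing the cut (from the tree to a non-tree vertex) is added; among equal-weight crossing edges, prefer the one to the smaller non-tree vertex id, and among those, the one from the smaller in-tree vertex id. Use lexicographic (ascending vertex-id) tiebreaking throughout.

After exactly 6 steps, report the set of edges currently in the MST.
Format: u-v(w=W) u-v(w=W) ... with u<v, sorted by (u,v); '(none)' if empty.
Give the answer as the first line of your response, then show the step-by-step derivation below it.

1-4(w=2) 1-8(w=6) 2-8(w=1) 3-5(w=1) 3-7(w=1) 5-8(w=1)

step 1: add edge 2-8 (w=1); MST = {2-8(w=1)}
step 2: add edge 5-8 (w=1); MST = {2-8(w=1) 5-8(w=1)}
step 3: add edge 3-5 (w=1); MST = {2-8(w=1) 3-5(w=1) 5-8(w=1)}
step 4: add edge 3-7 (w=1); MST = {2-8(w=1) 3-5(w=1) 3-7(w=1) 5-8(w=1)}
step 5: add edge 1-8 (w=6); MST = {1-8(w=6) 2-8(w=1) 3-5(w=1) 3-7(w=1) 5-8(w=1)}
step 6: add edge 1-4 (w=2); MST = {1-4(w=2) 1-8(w=6) 2-8(w=1) 3-5(w=1) 3-7(w=1) 5-8(w=1)}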